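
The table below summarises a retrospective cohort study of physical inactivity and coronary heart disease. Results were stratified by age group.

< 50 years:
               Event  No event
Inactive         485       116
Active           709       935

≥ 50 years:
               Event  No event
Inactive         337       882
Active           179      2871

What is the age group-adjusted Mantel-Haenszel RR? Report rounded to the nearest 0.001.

RR_MH = Σ(aᵢ·n₀ᵢ/nᵢ) / Σ(cᵢ·n₁ᵢ/nᵢ), with n₁ᵢ = aᵢ+bᵢ (exposed), n₀ᵢ = cᵢ+dᵢ (unexposed), nᵢ = n₁ᵢ+n₀ᵢ.
Stratum 1 (< 50 years): n₁ = 601, n₀ = 1644, n = 2245; a·n₀/n = 485·1644/2245 = 355.1626; c·n₁/n = 709·601/2245 = 189.8036
Stratum 2 (≥ 50 years): n₁ = 1219, n₀ = 3050, n = 4269; a·n₀/n = 337·3050/4269 = 240.7707; c·n₁/n = 179·1219/4269 = 51.1129
RR_MH = (355.1626 + 240.7707) / (189.8036 + 51.1129) = 595.9333 / 240.9165 = 2.47361

2.474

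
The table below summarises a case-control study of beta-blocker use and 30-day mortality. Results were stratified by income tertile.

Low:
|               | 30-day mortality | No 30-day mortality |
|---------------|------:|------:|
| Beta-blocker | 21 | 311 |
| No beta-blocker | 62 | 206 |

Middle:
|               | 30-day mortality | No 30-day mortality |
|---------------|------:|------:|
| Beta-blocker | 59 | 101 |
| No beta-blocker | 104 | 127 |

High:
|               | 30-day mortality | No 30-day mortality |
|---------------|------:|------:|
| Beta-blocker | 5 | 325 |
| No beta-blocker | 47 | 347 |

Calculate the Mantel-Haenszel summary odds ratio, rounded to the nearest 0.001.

0.359

OR_MH = Σ(aᵢdᵢ/nᵢ) / Σ(bᵢcᵢ/nᵢ), where nᵢ is the stratum total.
Stratum 1 (Low): n = 600; a·d/n = 21·206/600 = 7.2100; b·c/n = 311·62/600 = 32.1367
Stratum 2 (Middle): n = 391; a·d/n = 59·127/391 = 19.1637; b·c/n = 101·104/391 = 26.8645
Stratum 3 (High): n = 724; a·d/n = 5·347/724 = 2.3964; b·c/n = 325·47/724 = 21.0981
OR_MH = (7.2100 + 19.1637 + 2.3964) / (32.1367 + 26.8645 + 21.0981) = 28.7701 / 80.0992 = 0.35918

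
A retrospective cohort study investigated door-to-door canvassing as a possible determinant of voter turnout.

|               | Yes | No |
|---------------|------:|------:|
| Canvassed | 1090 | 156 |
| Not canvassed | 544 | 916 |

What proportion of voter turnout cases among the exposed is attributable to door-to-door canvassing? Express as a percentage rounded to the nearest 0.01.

57.41

Cells: a = 1090, b = 156, c = 544, d = 916.
Risk in exposed = 1090/1246 = 0.87480; risk in unexposed = 544/1460 = 0.37260.
RR = 0.87480/0.37260 = 2.34781
AR% = (RR − 1)/RR × 100 = (2.34781 − 1)/2.34781 × 100 = 57.4071%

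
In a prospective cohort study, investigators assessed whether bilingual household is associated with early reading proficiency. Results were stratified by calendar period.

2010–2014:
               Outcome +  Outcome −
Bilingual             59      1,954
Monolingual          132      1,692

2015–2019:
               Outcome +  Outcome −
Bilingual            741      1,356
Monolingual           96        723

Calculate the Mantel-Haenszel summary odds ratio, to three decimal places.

OR_MH = Σ(aᵢdᵢ/nᵢ) / Σ(bᵢcᵢ/nᵢ), where nᵢ is the stratum total.
Stratum 1 (2010–2014): n = 3837; a·d/n = 59·1692/3837 = 26.0172; b·c/n = 1954·132/3837 = 67.2213
Stratum 2 (2015–2019): n = 2916; a·d/n = 741·723/2916 = 183.7253; b·c/n = 1356·96/2916 = 44.6420
OR_MH = (26.0172 + 183.7253) / (67.2213 + 44.6420) = 209.7425 / 111.8632 = 1.87499

1.875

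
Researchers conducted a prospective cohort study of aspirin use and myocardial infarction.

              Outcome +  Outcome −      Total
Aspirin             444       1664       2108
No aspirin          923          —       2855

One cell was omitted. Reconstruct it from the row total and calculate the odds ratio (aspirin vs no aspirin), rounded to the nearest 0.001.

0.559

The missing cell is in the unexposed row: 2855 − 923 = 1932.
So a = 444, b = 1664, c = 923, d = 1932.
OR = (a·d)/(b·c) = (444 × 1932) / (1664 × 923) = 857808 / 1535872 = 0.55852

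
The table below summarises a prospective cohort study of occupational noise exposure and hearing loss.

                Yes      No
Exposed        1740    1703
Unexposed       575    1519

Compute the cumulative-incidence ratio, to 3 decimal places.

1.840

Cells: a = 1740, b = 1703, c = 575, d = 1519.
Risk in exposed = 1740/3443 = 0.50537; risk in unexposed = 575/2094 = 0.27459.
RR = 0.50537 / 0.27459 = 1.84044
The risk among the exposed is 1.84 times that among the unexposed.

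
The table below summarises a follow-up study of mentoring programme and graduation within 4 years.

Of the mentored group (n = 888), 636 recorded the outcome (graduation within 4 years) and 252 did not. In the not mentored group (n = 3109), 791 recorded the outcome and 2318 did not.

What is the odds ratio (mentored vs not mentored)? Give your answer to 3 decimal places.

7.396

From the description: a = 636, b = 252, c = 791, d = 2318.
OR = (a·d)/(b·c) = (636 × 2318) / (252 × 791) = 1474248 / 199332 = 7.39594
The odds of graduation within 4 years are about 7.40 times as high in the mentored group.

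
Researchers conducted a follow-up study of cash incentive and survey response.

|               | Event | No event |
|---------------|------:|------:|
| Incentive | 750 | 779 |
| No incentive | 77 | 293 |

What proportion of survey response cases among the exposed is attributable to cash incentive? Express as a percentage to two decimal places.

Cells: a = 750, b = 779, c = 77, d = 293.
Risk in exposed = 750/1529 = 0.49052; risk in unexposed = 77/370 = 0.20811.
RR = 0.49052/0.20811 = 2.35703
AR% = (RR − 1)/RR × 100 = (2.35703 − 1)/2.35703 × 100 = 57.5737%

57.57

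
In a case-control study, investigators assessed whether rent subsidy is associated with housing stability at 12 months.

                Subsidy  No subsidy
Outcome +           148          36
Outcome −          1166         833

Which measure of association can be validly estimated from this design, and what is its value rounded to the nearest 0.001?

2.937

Reading the table with exposure as columns: a = 148 (Subsidy, case), b = 1166 (Subsidy, non-case), c = 36 (No subsidy, case), d = 833.
This is a case-control study: participants were sampled on outcome status, so risks in the source population cannot be estimated directly — relative risk is not valid here. The odds ratio is the appropriate measure.
OR = (a·d)/(b·c) = (148 × 833) / (1166 × 36) = 123284 / 41976 = 2.93701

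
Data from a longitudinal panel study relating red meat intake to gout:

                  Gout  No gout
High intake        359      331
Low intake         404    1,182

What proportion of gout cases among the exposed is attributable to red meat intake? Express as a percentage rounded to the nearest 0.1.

51.0

Cells: a = 359, b = 331, c = 404, d = 1182.
Risk in exposed = 359/690 = 0.52029; risk in unexposed = 404/1586 = 0.25473.
RR = 0.52029/0.25473 = 2.04252
AR% = (RR − 1)/RR × 100 = (2.04252 − 1)/2.04252 × 100 = 51.0410%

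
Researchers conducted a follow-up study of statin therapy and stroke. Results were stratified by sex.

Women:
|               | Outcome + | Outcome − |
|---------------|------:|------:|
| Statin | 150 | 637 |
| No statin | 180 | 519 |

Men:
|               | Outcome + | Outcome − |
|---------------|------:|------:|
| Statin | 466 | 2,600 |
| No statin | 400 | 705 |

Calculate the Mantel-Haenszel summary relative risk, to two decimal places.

0.50

RR_MH = Σ(aᵢ·n₀ᵢ/nᵢ) / Σ(cᵢ·n₁ᵢ/nᵢ), with n₁ᵢ = aᵢ+bᵢ (exposed), n₀ᵢ = cᵢ+dᵢ (unexposed), nᵢ = n₁ᵢ+n₀ᵢ.
Stratum 1 (Women): n₁ = 787, n₀ = 699, n = 1486; a·n₀/n = 150·699/1486 = 70.5585; c·n₁/n = 180·787/1486 = 95.3297
Stratum 2 (Men): n₁ = 3066, n₀ = 1105, n = 4171; a·n₀/n = 466·1105/4171 = 123.4548; c·n₁/n = 400·3066/4171 = 294.0302
RR_MH = (70.5585 + 123.4548) / (95.3297 + 294.0302) = 194.0134 / 389.3600 = 0.49829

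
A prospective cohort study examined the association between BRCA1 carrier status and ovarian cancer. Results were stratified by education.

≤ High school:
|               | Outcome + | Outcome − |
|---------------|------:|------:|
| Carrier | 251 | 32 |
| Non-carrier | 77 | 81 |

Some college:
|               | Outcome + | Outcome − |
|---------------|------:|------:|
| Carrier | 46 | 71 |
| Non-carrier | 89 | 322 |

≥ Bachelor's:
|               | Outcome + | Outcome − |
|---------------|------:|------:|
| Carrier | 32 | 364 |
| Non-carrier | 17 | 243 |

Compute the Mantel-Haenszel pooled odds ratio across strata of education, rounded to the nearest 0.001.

3.187

OR_MH = Σ(aᵢdᵢ/nᵢ) / Σ(bᵢcᵢ/nᵢ), where nᵢ is the stratum total.
Stratum 1 (≤ High school): n = 441; a·d/n = 251·81/441 = 46.1020; b·c/n = 32·77/441 = 5.5873
Stratum 2 (Some college): n = 528; a·d/n = 46·322/528 = 28.0530; b·c/n = 71·89/528 = 11.9678
Stratum 3 (≥ Bachelor's): n = 656; a·d/n = 32·243/656 = 11.8537; b·c/n = 364·17/656 = 9.4329
OR_MH = (46.1020 + 28.0530 + 11.8537) / (5.5873 + 11.9678 + 9.4329) = 86.0087 / 26.9880 = 3.18692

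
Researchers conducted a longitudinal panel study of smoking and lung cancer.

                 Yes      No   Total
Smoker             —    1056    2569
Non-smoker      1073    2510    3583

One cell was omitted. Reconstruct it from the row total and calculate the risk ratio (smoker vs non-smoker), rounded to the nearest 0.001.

1.967

The missing cell is in the exposed row: 2569 − 1056 = 1513.
So a = 1513, b = 1056, c = 1073, d = 2510.
RR = [a/(a+b)] / [c/(c+d)] = (1513/2569) / (1073/3583) = 0.58895/0.29947 = 1.96663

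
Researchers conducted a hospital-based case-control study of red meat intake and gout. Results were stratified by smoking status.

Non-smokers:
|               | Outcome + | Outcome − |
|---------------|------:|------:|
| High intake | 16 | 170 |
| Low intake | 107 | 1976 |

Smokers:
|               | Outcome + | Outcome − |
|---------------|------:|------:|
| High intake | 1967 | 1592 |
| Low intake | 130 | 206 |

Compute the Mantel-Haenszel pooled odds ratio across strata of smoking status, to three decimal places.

OR_MH = Σ(aᵢdᵢ/nᵢ) / Σ(bᵢcᵢ/nᵢ), where nᵢ is the stratum total.
Stratum 1 (Non-smokers): n = 2269; a·d/n = 16·1976/2269 = 13.9339; b·c/n = 170·107/2269 = 8.0167
Stratum 2 (Smokers): n = 3895; a·d/n = 1967·206/3895 = 104.0313; b·c/n = 1592·130/3895 = 53.1348
OR_MH = (13.9339 + 104.0313) / (8.0167 + 53.1348) = 117.9652 / 61.1515 = 1.92906

1.929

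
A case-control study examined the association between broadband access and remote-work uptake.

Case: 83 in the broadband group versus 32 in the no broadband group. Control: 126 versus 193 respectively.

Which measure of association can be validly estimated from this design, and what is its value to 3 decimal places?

3.973

From the description: a = 83, b = 126, c = 32, d = 193.
This is a case-control study: participants were sampled on outcome status, so risks in the source population cannot be estimated directly — relative risk is not valid here. The odds ratio is the appropriate measure.
OR = (a·d)/(b·c) = (83 × 193) / (126 × 32) = 16019 / 4032 = 3.97297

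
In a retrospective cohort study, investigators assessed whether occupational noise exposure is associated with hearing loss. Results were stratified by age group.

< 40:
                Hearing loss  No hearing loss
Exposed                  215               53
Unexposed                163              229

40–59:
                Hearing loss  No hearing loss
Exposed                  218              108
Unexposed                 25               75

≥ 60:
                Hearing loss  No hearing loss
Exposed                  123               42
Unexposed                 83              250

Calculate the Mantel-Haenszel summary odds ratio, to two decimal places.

6.61

OR_MH = Σ(aᵢdᵢ/nᵢ) / Σ(bᵢcᵢ/nᵢ), where nᵢ is the stratum total.
Stratum 1 (< 40): n = 660; a·d/n = 215·229/660 = 74.5985; b·c/n = 53·163/660 = 13.0894
Stratum 2 (40–59): n = 426; a·d/n = 218·75/426 = 38.3803; b·c/n = 108·25/426 = 6.3380
Stratum 3 (≥ 60): n = 498; a·d/n = 123·250/498 = 61.7470; b·c/n = 42·83/498 = 7.0000
OR_MH = (74.5985 + 38.3803 + 61.7470) / (13.0894 + 6.3380 + 7.0000) = 174.7258 / 26.4274 = 6.61153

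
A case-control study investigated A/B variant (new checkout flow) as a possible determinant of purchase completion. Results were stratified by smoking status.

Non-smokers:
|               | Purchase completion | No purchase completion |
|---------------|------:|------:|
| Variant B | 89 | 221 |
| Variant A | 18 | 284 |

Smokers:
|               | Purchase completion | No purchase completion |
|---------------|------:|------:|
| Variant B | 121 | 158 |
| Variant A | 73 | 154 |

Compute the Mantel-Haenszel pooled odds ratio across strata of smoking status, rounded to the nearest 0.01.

OR_MH = Σ(aᵢdᵢ/nᵢ) / Σ(bᵢcᵢ/nᵢ), where nᵢ is the stratum total.
Stratum 1 (Non-smokers): n = 612; a·d/n = 89·284/612 = 41.3007; b·c/n = 221·18/612 = 6.5000
Stratum 2 (Smokers): n = 506; a·d/n = 121·154/506 = 36.8261; b·c/n = 158·73/506 = 22.7945
OR_MH = (41.3007 + 36.8261) / (6.5000 + 22.7945) = 78.1267 / 29.2945 = 2.66695

2.67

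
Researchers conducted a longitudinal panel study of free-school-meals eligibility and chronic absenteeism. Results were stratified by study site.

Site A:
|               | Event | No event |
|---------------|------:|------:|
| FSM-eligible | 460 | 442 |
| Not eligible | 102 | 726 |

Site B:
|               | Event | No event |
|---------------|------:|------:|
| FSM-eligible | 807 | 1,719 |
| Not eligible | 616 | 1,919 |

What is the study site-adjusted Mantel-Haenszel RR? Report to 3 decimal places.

1.731

RR_MH = Σ(aᵢ·n₀ᵢ/nᵢ) / Σ(cᵢ·n₁ᵢ/nᵢ), with n₁ᵢ = aᵢ+bᵢ (exposed), n₀ᵢ = cᵢ+dᵢ (unexposed), nᵢ = n₁ᵢ+n₀ᵢ.
Stratum 1 (Site A): n₁ = 902, n₀ = 828, n = 1730; a·n₀/n = 460·828/1730 = 220.1618; c·n₁/n = 102·902/1730 = 53.1815
Stratum 2 (Site B): n₁ = 2526, n₀ = 2535, n = 5061; a·n₀/n = 807·2535/5061 = 404.2175; c·n₁/n = 616·2526/5061 = 307.4523
RR_MH = (220.1618 + 404.2175) / (53.1815 + 307.4523) = 624.3794 / 360.6338 = 1.73134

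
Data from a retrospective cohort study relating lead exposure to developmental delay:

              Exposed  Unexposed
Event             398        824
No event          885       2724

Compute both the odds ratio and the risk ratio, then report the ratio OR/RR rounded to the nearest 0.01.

Reading the table with exposure as columns: a = 398 (Exposed, case), b = 885 (Exposed, non-case), c = 824 (Unexposed, case), d = 2724.
OR = (398·2724)/(885·824) = 1084152/729240 = 1.48669
Risk in exposed = 398/1283 = 0.31021; risk in unexposed = 824/3548 = 0.23224; RR = 1.33571
OR/RR = 1.48669 / 1.33571 = 1.11303
The outcome is not rare, so the OR lies further from 1 than the RR.

1.11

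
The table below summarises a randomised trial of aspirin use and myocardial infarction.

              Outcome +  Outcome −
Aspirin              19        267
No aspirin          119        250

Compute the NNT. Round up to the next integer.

4

Risk in treated group = 19/286 = 0.06643; risk in control = 119/369 = 0.32249.
Absolute risk reduction = 0.32249 − 0.06643 = 0.25606
NNT = 1 / ARR = 1 / 0.25606 = 3.905 → round up → 4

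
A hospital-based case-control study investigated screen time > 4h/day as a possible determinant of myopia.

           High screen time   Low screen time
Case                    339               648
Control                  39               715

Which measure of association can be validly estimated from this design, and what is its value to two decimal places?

Reading the table with exposure as columns: a = 339 (High screen time, case), b = 39 (High screen time, non-case), c = 648 (Low screen time, case), d = 715.
This is a hospital-based case-control study: participants were sampled on outcome status, so risks in the source population cannot be estimated directly — relative risk is not valid here. The odds ratio is the appropriate measure.
OR = (a·d)/(b·c) = (339 × 715) / (39 × 648) = 242385 / 25272 = 9.59105

9.59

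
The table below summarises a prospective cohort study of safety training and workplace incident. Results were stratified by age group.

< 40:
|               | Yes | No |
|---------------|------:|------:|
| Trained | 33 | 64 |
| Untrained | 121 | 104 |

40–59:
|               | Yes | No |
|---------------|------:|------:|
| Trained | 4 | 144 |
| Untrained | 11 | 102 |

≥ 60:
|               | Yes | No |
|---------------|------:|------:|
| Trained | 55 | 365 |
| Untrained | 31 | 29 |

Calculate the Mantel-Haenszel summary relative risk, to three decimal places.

RR_MH = Σ(aᵢ·n₀ᵢ/nᵢ) / Σ(cᵢ·n₁ᵢ/nᵢ), with n₁ᵢ = aᵢ+bᵢ (exposed), n₀ᵢ = cᵢ+dᵢ (unexposed), nᵢ = n₁ᵢ+n₀ᵢ.
Stratum 1 (< 40): n₁ = 97, n₀ = 225, n = 322; a·n₀/n = 33·225/322 = 23.0590; c·n₁/n = 121·97/322 = 36.4503
Stratum 2 (40–59): n₁ = 148, n₀ = 113, n = 261; a·n₀/n = 4·113/261 = 1.7318; c·n₁/n = 11·148/261 = 6.2375
Stratum 3 (≥ 60): n₁ = 420, n₀ = 60, n = 480; a·n₀/n = 55·60/480 = 6.8750; c·n₁/n = 31·420/480 = 27.1250
RR_MH = (23.0590 + 1.7318 + 6.8750) / (36.4503 + 6.2375 + 27.1250) = 31.6658 / 69.8129 = 0.45358

0.454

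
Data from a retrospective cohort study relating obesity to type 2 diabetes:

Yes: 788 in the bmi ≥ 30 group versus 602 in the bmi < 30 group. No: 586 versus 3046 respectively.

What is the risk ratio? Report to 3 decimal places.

From the description: a = 788, b = 586, c = 602, d = 3046.
Risk in exposed = 788/1374 = 0.57351; risk in unexposed = 602/3648 = 0.16502.
RR = 0.57351 / 0.16502 = 3.47534
The risk among the exposed is 3.48 times that among the unexposed.

3.475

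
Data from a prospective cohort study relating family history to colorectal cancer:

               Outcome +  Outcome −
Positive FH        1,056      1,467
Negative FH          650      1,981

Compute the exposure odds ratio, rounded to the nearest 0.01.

Cells: a = 1056, b = 1467, c = 650, d = 1981.
OR = (a·d)/(b·c) = (1056 × 1981) / (1467 × 650) = 2091936 / 953550 = 2.19384
The odds of colorectal cancer are about 2.19 times as high in the positive fh group.

2.19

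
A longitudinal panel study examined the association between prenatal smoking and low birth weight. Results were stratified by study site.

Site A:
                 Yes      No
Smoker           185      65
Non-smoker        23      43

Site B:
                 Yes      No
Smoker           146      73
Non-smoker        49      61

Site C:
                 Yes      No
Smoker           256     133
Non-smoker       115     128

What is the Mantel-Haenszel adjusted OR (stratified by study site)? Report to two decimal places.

2.62

OR_MH = Σ(aᵢdᵢ/nᵢ) / Σ(bᵢcᵢ/nᵢ), where nᵢ is the stratum total.
Stratum 1 (Site A): n = 316; a·d/n = 185·43/316 = 25.1741; b·c/n = 65·23/316 = 4.7310
Stratum 2 (Site B): n = 329; a·d/n = 146·61/329 = 27.0699; b·c/n = 73·49/329 = 10.8723
Stratum 3 (Site C): n = 632; a·d/n = 256·128/632 = 51.8481; b·c/n = 133·115/632 = 24.2009
OR_MH = (25.1741 + 27.0699 + 51.8481) / (4.7310 + 10.8723 + 24.2009) = 104.0921 / 39.8043 = 2.61510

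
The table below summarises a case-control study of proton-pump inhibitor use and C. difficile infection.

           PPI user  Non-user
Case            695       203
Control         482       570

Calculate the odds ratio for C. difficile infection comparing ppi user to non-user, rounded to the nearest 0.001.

Reading the table with exposure as columns: a = 695 (PPI user, case), b = 482 (PPI user, non-case), c = 203 (Non-user, case), d = 570.
OR = (a·d)/(b·c) = (695 × 570) / (482 × 203) = 396150 / 97846 = 4.04871
The odds of C. difficile infection are about 4.05 times as high in the ppi user group.

4.049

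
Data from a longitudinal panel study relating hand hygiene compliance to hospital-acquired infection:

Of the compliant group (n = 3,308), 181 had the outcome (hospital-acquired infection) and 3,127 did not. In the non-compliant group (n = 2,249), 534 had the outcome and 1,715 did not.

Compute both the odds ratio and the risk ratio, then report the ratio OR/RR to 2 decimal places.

0.81

From the description: a = 181, b = 3127, c = 534, d = 1715.
OR = (181·1715)/(3127·534) = 310415/1669818 = 0.18590
Risk in exposed = 181/3308 = 0.05472; risk in unexposed = 534/2249 = 0.23744; RR = 0.23044
OR/RR = 0.18590 / 0.23044 = 0.80670
The outcome is not rare, so the OR lies further from 1 than the RR.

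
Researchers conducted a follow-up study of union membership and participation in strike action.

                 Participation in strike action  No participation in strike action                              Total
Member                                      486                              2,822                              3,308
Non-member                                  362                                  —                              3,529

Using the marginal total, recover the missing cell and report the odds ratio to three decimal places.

1.507

The missing cell is in the unexposed row: 3529 − 362 = 3167.
So a = 486, b = 2822, c = 362, d = 3167.
OR = (a·d)/(b·c) = (486 × 3167) / (2822 × 362) = 1539162 / 1021564 = 1.50667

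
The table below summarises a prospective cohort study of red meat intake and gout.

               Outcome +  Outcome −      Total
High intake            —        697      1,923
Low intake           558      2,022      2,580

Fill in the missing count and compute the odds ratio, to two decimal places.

6.37

The missing cell is in the exposed row: 1923 − 697 = 1226.
So a = 1226, b = 697, c = 558, d = 2022.
OR = (a·d)/(b·c) = (1226 × 2022) / (697 × 558) = 2478972 / 388926 = 6.37389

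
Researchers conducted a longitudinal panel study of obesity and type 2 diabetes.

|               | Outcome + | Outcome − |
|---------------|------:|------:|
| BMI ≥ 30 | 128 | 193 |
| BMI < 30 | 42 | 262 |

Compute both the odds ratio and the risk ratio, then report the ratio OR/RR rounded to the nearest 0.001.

Cells: a = 128, b = 193, c = 42, d = 262.
OR = (128·262)/(193·42) = 33536/8106 = 4.13718
Risk in exposed = 128/321 = 0.39875; risk in unexposed = 42/304 = 0.13816; RR = 2.88622
OR/RR = 4.13718 / 2.88622 = 1.43343
The outcome is not rare, so the OR lies further from 1 than the RR.

1.433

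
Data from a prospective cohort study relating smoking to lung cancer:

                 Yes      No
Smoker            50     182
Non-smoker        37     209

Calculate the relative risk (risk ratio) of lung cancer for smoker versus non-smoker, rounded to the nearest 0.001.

1.433

Cells: a = 50, b = 182, c = 37, d = 209.
Risk in exposed = 50/232 = 0.21552; risk in unexposed = 37/246 = 0.15041.
RR = 0.21552 / 0.15041 = 1.43290
The risk among the exposed is 1.43 times that among the unexposed.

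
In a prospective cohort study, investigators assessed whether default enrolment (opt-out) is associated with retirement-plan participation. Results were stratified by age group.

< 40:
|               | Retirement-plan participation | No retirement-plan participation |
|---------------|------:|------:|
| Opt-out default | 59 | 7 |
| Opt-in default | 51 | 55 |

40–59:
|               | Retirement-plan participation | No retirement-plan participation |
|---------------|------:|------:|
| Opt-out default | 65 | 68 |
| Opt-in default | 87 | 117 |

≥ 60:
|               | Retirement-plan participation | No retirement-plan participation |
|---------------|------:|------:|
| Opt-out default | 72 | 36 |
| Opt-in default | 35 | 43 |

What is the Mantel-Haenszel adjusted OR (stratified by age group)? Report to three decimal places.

2.200

OR_MH = Σ(aᵢdᵢ/nᵢ) / Σ(bᵢcᵢ/nᵢ), where nᵢ is the stratum total.
Stratum 1 (< 40): n = 172; a·d/n = 59·55/172 = 18.8663; b·c/n = 7·51/172 = 2.0756
Stratum 2 (40–59): n = 337; a·d/n = 65·117/337 = 22.5668; b·c/n = 68·87/337 = 17.5549
Stratum 3 (≥ 60): n = 186; a·d/n = 72·43/186 = 16.6452; b·c/n = 36·35/186 = 6.7742
OR_MH = (18.8663 + 22.5668 + 16.6452) / (2.0756 + 17.5549 + 6.7742) = 58.0782 / 26.4047 = 2.19954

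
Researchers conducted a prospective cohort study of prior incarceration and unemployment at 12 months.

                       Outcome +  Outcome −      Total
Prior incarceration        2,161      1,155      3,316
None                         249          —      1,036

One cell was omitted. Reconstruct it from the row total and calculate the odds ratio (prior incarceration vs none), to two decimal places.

The missing cell is in the unexposed row: 1036 − 249 = 787.
So a = 2161, b = 1155, c = 249, d = 787.
OR = (a·d)/(b·c) = (2161 × 787) / (1155 × 249) = 1700707 / 287595 = 5.91355

5.91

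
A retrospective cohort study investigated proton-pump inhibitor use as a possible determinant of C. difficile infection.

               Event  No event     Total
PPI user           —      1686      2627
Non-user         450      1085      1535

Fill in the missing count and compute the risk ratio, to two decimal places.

The missing cell is in the exposed row: 2627 − 1686 = 941.
So a = 941, b = 1686, c = 450, d = 1085.
RR = [a/(a+b)] / [c/(c+d)] = (941/2627) / (450/1535) = 0.35820/0.29316 = 1.22187

1.22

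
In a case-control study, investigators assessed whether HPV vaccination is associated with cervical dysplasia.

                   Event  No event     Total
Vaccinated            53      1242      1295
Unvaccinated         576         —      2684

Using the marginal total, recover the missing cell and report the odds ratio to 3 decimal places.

0.156

The missing cell is in the unexposed row: 2684 − 576 = 2108.
So a = 53, b = 1242, c = 576, d = 2108.
OR = (a·d)/(b·c) = (53 × 2108) / (1242 × 576) = 111724 / 715392 = 0.15617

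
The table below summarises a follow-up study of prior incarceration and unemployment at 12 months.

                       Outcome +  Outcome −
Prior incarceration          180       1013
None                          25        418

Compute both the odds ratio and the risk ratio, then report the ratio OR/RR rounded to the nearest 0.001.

Cells: a = 180, b = 1013, c = 25, d = 418.
OR = (180·418)/(1013·25) = 75240/25325 = 2.97098
Risk in exposed = 180/1193 = 0.15088; risk in unexposed = 25/443 = 0.05643; RR = 2.67360
OR/RR = 2.97098 / 2.67360 = 1.11123
The outcome is not rare, so the OR lies further from 1 than the RR.

1.111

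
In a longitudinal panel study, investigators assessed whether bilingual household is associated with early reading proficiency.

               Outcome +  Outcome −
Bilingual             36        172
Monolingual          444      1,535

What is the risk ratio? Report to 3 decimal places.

0.771

Cells: a = 36, b = 172, c = 444, d = 1535.
Risk in exposed = 36/208 = 0.17308; risk in unexposed = 444/1979 = 0.22436.
RR = 0.17308 / 0.22436 = 0.77144
The risk is 23% lower among the exposed than among the unexposed.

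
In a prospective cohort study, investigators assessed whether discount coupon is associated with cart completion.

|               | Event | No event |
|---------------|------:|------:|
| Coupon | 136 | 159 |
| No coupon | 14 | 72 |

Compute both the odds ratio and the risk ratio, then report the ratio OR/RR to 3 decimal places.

1.553

Cells: a = 136, b = 159, c = 14, d = 72.
OR = (136·72)/(159·14) = 9792/2226 = 4.39892
Risk in exposed = 136/295 = 0.46102; risk in unexposed = 14/86 = 0.16279; RR = 2.83196
OR/RR = 4.39892 / 2.83196 = 1.55331
The outcome is not rare, so the OR lies further from 1 than the RR.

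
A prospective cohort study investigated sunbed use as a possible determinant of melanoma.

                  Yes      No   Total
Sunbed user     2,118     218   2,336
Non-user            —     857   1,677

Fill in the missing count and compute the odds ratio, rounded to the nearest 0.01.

The missing cell is in the unexposed row: 1677 − 857 = 820.
So a = 2118, b = 218, c = 820, d = 857.
OR = (a·d)/(b·c) = (2118 × 857) / (218 × 820) = 1815126 / 178760 = 10.15398

10.15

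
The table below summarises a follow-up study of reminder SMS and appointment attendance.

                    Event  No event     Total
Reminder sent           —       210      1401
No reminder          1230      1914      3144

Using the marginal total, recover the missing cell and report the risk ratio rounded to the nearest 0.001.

The missing cell is in the exposed row: 1401 − 210 = 1191.
So a = 1191, b = 210, c = 1230, d = 1914.
RR = [a/(a+b)] / [c/(c+d)] = (1191/1401) / (1230/3144) = 0.85011/0.39122 = 2.17296

2.173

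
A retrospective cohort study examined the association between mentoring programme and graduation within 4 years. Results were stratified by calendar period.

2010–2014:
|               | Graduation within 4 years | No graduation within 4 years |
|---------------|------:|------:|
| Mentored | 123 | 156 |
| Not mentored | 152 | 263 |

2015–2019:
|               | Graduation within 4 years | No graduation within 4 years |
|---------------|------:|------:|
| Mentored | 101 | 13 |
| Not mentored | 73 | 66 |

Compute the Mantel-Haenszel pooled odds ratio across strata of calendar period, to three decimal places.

1.924

OR_MH = Σ(aᵢdᵢ/nᵢ) / Σ(bᵢcᵢ/nᵢ), where nᵢ is the stratum total.
Stratum 1 (2010–2014): n = 694; a·d/n = 123·263/694 = 46.6124; b·c/n = 156·152/694 = 34.1671
Stratum 2 (2015–2019): n = 253; a·d/n = 101·66/253 = 26.3478; b·c/n = 13·73/253 = 3.7510
OR_MH = (46.6124 + 26.3478) / (34.1671 + 3.7510) = 72.9602 / 37.9181 = 1.92415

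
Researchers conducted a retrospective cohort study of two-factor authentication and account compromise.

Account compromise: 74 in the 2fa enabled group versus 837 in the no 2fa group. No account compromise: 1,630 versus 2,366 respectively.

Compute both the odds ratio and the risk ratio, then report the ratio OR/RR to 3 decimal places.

0.772

From the description: a = 74, b = 1630, c = 837, d = 2366.
OR = (74·2366)/(1630·837) = 175084/1364310 = 0.12833
Risk in exposed = 74/1704 = 0.04343; risk in unexposed = 837/3203 = 0.26132; RR = 0.16619
OR/RR = 0.12833 / 0.16619 = 0.77222
The outcome is not rare, so the OR lies further from 1 than the RR.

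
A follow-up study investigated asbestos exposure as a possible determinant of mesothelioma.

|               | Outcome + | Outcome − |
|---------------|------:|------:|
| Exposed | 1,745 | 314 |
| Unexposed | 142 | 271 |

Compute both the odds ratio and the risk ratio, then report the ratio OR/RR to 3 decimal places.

4.303

Cells: a = 1745, b = 314, c = 142, d = 271.
OR = (1745·271)/(314·142) = 472895/44588 = 10.60588
Risk in exposed = 1745/2059 = 0.84750; risk in unexposed = 142/413 = 0.34383; RR = 2.46491
OR/RR = 10.60588 / 2.46491 = 4.30275
The outcome is not rare, so the OR lies further from 1 than the RR.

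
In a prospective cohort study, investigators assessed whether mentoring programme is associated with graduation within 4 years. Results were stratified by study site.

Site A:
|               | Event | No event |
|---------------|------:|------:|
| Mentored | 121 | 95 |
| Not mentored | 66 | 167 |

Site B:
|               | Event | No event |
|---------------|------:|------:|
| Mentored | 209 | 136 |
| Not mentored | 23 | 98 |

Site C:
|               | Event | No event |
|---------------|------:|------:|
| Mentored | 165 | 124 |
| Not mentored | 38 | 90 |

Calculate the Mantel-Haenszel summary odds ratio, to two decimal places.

OR_MH = Σ(aᵢdᵢ/nᵢ) / Σ(bᵢcᵢ/nᵢ), where nᵢ is the stratum total.
Stratum 1 (Site A): n = 449; a·d/n = 121·167/449 = 45.0045; b·c/n = 95·66/449 = 13.9644
Stratum 2 (Site B): n = 466; a·d/n = 209·98/466 = 43.9528; b·c/n = 136·23/466 = 6.7124
Stratum 3 (Site C): n = 417; a·d/n = 165·90/417 = 35.6115; b·c/n = 124·38/417 = 11.2998
OR_MH = (45.0045 + 43.9528 + 35.6115) / (13.9644 + 6.7124 + 11.2998) = 124.5688 / 31.9766 = 3.89563

3.90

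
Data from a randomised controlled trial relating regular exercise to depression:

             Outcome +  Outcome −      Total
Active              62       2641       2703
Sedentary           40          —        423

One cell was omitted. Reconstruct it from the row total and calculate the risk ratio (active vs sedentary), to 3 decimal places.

0.243

The missing cell is in the unexposed row: 423 − 40 = 383.
So a = 62, b = 2641, c = 40, d = 383.
RR = [a/(a+b)] / [c/(c+d)] = (62/2703) / (40/423) = 0.02294/0.09456 = 0.24256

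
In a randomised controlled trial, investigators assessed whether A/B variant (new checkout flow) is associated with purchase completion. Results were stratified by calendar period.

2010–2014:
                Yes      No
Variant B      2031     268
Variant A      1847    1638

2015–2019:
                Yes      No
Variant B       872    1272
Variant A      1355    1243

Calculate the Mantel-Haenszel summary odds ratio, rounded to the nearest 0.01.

OR_MH = Σ(aᵢdᵢ/nᵢ) / Σ(bᵢcᵢ/nᵢ), where nᵢ is the stratum total.
Stratum 1 (2010–2014): n = 5784; a·d/n = 2031·1638/5784 = 575.1691; b·c/n = 268·1847/5784 = 85.5802
Stratum 2 (2015–2019): n = 4742; a·d/n = 872·1243/4742 = 228.5736; b·c/n = 1272·1355/4742 = 363.4669
OR_MH = (575.1691 + 228.5736) / (85.5802 + 363.4669) = 803.7427 / 449.0471 = 1.78988

1.79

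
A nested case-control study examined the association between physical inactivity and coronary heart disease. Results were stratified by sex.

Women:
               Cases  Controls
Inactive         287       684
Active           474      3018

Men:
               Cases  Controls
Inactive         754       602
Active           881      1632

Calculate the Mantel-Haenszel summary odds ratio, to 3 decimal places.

2.442

OR_MH = Σ(aᵢdᵢ/nᵢ) / Σ(bᵢcᵢ/nᵢ), where nᵢ is the stratum total.
Stratum 1 (Women): n = 4463; a·d/n = 287·3018/4463 = 194.0771; b·c/n = 684·474/4463 = 72.6453
Stratum 2 (Men): n = 3869; a·d/n = 754·1632/3869 = 318.0481; b·c/n = 602·881/3869 = 137.0799
OR_MH = (194.0771 + 318.0481) / (72.6453 + 137.0799) = 512.1252 / 209.7252 = 2.44189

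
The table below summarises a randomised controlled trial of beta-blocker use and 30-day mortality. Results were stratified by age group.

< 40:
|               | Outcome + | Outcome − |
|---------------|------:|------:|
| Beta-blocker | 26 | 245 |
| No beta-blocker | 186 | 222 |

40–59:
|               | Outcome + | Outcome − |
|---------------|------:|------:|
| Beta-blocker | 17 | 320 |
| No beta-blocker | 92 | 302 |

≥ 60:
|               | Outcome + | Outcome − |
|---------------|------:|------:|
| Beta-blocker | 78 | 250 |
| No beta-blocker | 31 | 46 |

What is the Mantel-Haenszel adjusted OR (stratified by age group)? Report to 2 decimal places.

0.19

OR_MH = Σ(aᵢdᵢ/nᵢ) / Σ(bᵢcᵢ/nᵢ), where nᵢ is the stratum total.
Stratum 1 (< 40): n = 679; a·d/n = 26·222/679 = 8.5007; b·c/n = 245·186/679 = 67.1134
Stratum 2 (40–59): n = 731; a·d/n = 17·302/731 = 7.0233; b·c/n = 320·92/731 = 40.2736
Stratum 3 (≥ 60): n = 405; a·d/n = 78·46/405 = 8.8593; b·c/n = 250·31/405 = 19.1358
OR_MH = (8.5007 + 7.0233 + 8.8593) / (67.1134 + 40.2736 + 19.1358) = 24.3833 / 126.5228 = 0.19272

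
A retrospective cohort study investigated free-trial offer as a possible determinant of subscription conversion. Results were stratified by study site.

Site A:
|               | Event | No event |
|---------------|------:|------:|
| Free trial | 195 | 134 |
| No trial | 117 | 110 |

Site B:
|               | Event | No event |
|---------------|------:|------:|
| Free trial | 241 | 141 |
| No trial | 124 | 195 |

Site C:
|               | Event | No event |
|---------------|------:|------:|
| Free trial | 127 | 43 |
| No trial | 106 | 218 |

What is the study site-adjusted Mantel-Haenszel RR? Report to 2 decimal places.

1.57

RR_MH = Σ(aᵢ·n₀ᵢ/nᵢ) / Σ(cᵢ·n₁ᵢ/nᵢ), with n₁ᵢ = aᵢ+bᵢ (exposed), n₀ᵢ = cᵢ+dᵢ (unexposed), nᵢ = n₁ᵢ+n₀ᵢ.
Stratum 1 (Site A): n₁ = 329, n₀ = 227, n = 556; a·n₀/n = 195·227/556 = 79.6133; c·n₁/n = 117·329/556 = 69.2320
Stratum 2 (Site B): n₁ = 382, n₀ = 319, n = 701; a·n₀/n = 241·319/701 = 109.6705; c·n₁/n = 124·382/701 = 67.5720
Stratum 3 (Site C): n₁ = 170, n₀ = 324, n = 494; a·n₀/n = 127·324/494 = 83.2955; c·n₁/n = 106·170/494 = 36.4777
RR_MH = (79.6133 + 109.6705 + 83.2955) / (69.2320 + 67.5720 + 36.4777) = 272.5793 / 173.2818 = 1.57304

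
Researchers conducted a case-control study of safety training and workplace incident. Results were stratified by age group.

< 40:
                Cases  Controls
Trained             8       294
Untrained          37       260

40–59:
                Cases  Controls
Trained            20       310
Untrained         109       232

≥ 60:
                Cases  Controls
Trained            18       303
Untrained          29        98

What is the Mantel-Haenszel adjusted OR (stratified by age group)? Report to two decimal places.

OR_MH = Σ(aᵢdᵢ/nᵢ) / Σ(bᵢcᵢ/nᵢ), where nᵢ is the stratum total.
Stratum 1 (< 40): n = 599; a·d/n = 8·260/599 = 3.4725; b·c/n = 294·37/599 = 18.1603
Stratum 2 (40–59): n = 671; a·d/n = 20·232/671 = 6.9151; b·c/n = 310·109/671 = 50.3577
Stratum 3 (≥ 60): n = 448; a·d/n = 18·98/448 = 3.9375; b·c/n = 303·29/448 = 19.6138
OR_MH = (3.4725 + 6.9151 + 3.9375) / (18.1603 + 50.3577 + 19.6138) = 14.3250 / 88.1318 = 0.16254

0.16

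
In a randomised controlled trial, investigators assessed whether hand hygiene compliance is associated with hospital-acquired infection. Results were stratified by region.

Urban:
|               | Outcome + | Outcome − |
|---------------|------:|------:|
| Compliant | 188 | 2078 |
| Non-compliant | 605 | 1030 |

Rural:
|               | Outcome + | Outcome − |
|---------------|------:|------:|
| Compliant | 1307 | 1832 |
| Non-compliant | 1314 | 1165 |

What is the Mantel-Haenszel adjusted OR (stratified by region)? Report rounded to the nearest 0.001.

OR_MH = Σ(aᵢdᵢ/nᵢ) / Σ(bᵢcᵢ/nᵢ), where nᵢ is the stratum total.
Stratum 1 (Urban): n = 3901; a·d/n = 188·1030/3901 = 49.6386; b·c/n = 2078·605/3901 = 322.2738
Stratum 2 (Rural): n = 5618; a·d/n = 1307·1165/5618 = 271.0315; b·c/n = 1832·1314/5618 = 428.4884
OR_MH = (49.6386 + 271.0315) / (322.2738 + 428.4884) = 320.6701 / 750.7622 = 0.42713

0.427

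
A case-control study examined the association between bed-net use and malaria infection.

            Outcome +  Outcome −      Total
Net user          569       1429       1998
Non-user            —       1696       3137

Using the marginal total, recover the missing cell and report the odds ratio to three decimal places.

The missing cell is in the unexposed row: 3137 − 1696 = 1441.
So a = 569, b = 1429, c = 1441, d = 1696.
OR = (a·d)/(b·c) = (569 × 1696) / (1429 × 1441) = 965024 / 2059189 = 0.46864

0.469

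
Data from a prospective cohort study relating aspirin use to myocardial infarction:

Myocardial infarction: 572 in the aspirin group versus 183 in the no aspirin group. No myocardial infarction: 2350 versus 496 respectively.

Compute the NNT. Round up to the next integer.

Risk in treated group = 572/2922 = 0.19576; risk in control = 183/679 = 0.26951.
Absolute risk reduction = 0.26951 − 0.19576 = 0.07376
NNT = 1 / ARR = 1 / 0.07376 = 13.558 → round up → 14

14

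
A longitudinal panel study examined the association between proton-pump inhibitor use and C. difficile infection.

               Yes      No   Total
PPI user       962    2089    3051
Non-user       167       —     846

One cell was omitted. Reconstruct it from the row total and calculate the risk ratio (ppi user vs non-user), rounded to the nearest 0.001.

The missing cell is in the unexposed row: 846 − 167 = 679.
So a = 962, b = 2089, c = 167, d = 679.
RR = [a/(a+b)] / [c/(c+d)] = (962/3051) / (167/846) = 0.31531/0.19740 = 1.59730

1.597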